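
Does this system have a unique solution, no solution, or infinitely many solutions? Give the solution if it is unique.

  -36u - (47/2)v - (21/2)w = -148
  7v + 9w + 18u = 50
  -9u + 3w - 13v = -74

Row-reduce:
R1 ← R1 / (-36).
R2 ← R2 − 18·R1.
R3 ← R3 + 9·R1.
R2 ← R2 / (-19/4).
R1 ← R1 − 47/72·R2.
R3 ← R3 + 57/8·R2.
Row 3 reduces to 0 = -1, a contradiction. The system is inconsistent.

no solution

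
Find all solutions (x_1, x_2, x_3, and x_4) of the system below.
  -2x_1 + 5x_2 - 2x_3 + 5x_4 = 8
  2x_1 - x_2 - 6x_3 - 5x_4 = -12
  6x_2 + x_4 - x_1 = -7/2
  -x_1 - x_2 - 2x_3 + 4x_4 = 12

Row-reduce:
R1 ← R1 / (-2).
R2 ← R2 − 2·R1.
R3 ← R3 + 1·R1.
R4 ← R4 + 1·R1.
R2 ← R2 / (4).
R1 ← R1 + 5/2·R2.
R3 ← R3 − 7/2·R2.
R4 ← R4 + 7/2·R2.
R3 ← R3 / (8).
R1 ← R1 + 4·R3.
R2 ← R2 + 2·R3.
R4 ← R4 + 8·R3.
Row 4 reduces to 0 = 1/2, a contradiction. The system is inconsistent.

no solution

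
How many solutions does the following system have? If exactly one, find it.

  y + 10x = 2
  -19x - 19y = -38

x = 0, y = 2

Row-reduce the augmented matrix:
R1 ← R1 / (10).
R2 ← R2 + 19·R1.
R2 ← R2 / (-171/10).
R1 ← R1 − 1/10·R2.
Reading off the reduced rows gives x = 0, y = 2.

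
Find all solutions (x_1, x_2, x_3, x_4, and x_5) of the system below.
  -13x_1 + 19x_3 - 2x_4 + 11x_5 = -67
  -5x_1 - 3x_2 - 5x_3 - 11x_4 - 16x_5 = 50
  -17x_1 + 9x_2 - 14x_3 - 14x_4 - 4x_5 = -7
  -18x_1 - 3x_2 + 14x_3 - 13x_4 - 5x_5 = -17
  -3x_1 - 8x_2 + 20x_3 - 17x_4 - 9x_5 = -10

infinitely many solutions

Row-reduce:
R1 ← R1 / (-13).
R2 ← R2 + 5·R1.
R3 ← R3 + 17·R1.
R4 ← R4 + 18·R1.
R5 ← R5 + 3·R1.
R2 ← R2 / (-3).
R3 ← R3 − 9·R2.
R4 ← R4 + 3·R2.
R5 ← R5 + 8·R2.
R3 ← R3 / (-985/13).
R1 ← R1 + 19/13·R3.
R2 ← R2 − 160/39·R3.
R5 ← R5 − 1889/39·R3.
Swap R4 and R5.
R4 ← R4 / (-15912/985).
R1 ← R1 − 951/985·R4.
R2 ← R2 − 223/197·R4.
R3 ← R3 − 547/985·R4.
Rank is 4 with 5 unknowns, leaving x_5 free.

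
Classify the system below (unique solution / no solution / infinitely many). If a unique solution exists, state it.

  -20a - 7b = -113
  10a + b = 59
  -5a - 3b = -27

a = 6, b = -1

Row-reduce the augmented matrix:
R1 ← R1 / (-20).
R2 ← R2 − 10·R1.
R3 ← R3 + 5·R1.
R2 ← R2 / (-5/2).
R1 ← R1 − 7/20·R2.
R3 ← R3 + 5/4·R2.
R3 reduces to 0 = 0, so the extra equation is consistent.
Reading off the reduced rows gives a = 6, b = -1.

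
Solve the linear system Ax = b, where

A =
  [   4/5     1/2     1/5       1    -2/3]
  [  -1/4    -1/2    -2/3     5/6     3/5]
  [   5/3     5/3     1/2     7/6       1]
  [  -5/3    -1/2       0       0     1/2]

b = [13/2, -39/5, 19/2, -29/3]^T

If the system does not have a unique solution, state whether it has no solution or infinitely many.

Row-reduce:
R1 ← R1 / (4/5).
R2 ← R2 + 1/4·R1.
R3 ← R3 − 5/3·R1.
R4 ← R4 + 5/3·R1.
R2 ← R2 / (-11/32).
R1 ← R1 − 5/8·R2.
R3 ← R3 − 5/8·R2.
R4 ← R4 − 13/24·R2.
R3 ← R3 / (-67/66).
R1 ← R1 + 28/33·R3.
R2 ← R2 − 58/33·R3.
R4 ← R4 + 53/99·R3.
R4 ← R4 / (658/201).
R1 ← R1 − 158/67·R4.
R2 ← R2 + 88/67·R4.
R3 ← R3 + 77/67·R4.
Rank is 4 with 5 unknowns, leaving x_5 free.

infinitely many solutions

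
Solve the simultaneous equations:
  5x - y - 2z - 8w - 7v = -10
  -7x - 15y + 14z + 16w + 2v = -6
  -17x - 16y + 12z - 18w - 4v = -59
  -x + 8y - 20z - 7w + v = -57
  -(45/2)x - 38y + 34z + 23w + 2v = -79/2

Row-reduce:
R1 ← R1 / (5).
R2 ← R2 + 7·R1.
R3 ← R3 + 17·R1.
R4 ← R4 + 1·R1.
R5 ← R5 + 45/2·R1.
R2 ← R2 / (-82/5).
R1 ← R1 + 1/5·R2.
R3 ← R3 + 97/5·R2.
R4 ← R4 − 39/5·R2.
R5 ← R5 + 85/2·R2.
R3 ← R3 / (-330/41).
R1 ← R1 + 22/41·R3.
R2 ← R2 + 28/41·R3.
R4 ← R4 + 618/41·R3.
R5 ← R5 + 165/41·R3.
R4 ← R4 / (4893/55).
R1 ← R1 − 26/15·R4.
R2 ← R2 − 664/165·R4.
R3 ← R3 − 1043/165·R4.
Row 5 reduces to 0 = 2, a contradiction. The system is inconsistent.

no solution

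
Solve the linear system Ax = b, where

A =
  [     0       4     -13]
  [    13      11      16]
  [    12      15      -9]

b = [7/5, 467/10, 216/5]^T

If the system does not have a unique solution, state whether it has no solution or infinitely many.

Row-reduce the augmented matrix:
Swap R1 and R2.
R1 ← R1 / (13).
R3 ← R3 − 12·R1.
R2 ← R2 / (4).
R1 ← R1 − 11/13·R2.
R3 ← R3 − 63/13·R2.
R3 ← R3 / (-417/52).
R1 ← R1 − 207/52·R3.
R2 ← R2 + 13/4·R3.
Reading off the reduced rows gives x_1 = 5/2, x_2 = 1, x_3 = 1/5.

x_1 = 5/2, x_2 = 1, x_3 = 1/5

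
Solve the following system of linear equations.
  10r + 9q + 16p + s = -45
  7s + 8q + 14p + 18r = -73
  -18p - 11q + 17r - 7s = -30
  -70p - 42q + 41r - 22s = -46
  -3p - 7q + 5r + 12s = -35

Row-reduce:
R1 ← R1 / (16).
R2 ← R2 − 14·R1.
R3 ← R3 + 18·R1.
R4 ← R4 + 70·R1.
R5 ← R5 + 3·R1.
R2 ← R2 / (1/8).
R1 ← R1 − 9/16·R2.
R3 ← R3 + 7/8·R2.
R4 ← R4 + 21/8·R2.
R5 ← R5 + 85/16·R2.
R3 ← R3 / (93).
R1 ← R1 + 41·R3.
R2 ← R2 − 74·R3.
R4 ← R4 − 279·R3.
R5 ← R5 − 400·R3.
Swap R4 and R5.
R4 ← R4 / (21085/186).
R1 ← R1 + 2081/186·R4.
R2 ← R2 − 1819/93·R4.
R3 ← R3 − 37/93·R4.
Row 5 reduces to 0 = -1, a contradiction. The system is inconsistent.

no solution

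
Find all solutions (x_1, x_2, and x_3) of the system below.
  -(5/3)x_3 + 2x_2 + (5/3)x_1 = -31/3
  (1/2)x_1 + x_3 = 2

Row-reduce:
R1 ← R1 / (5/3).
R2 ← R2 − 1/2·R1.
R2 ← R2 / (-3/5).
R1 ← R1 − 6/5·R2.
Rank is 2 with 3 unknowns, leaving x_3 free.

infinitely many solutions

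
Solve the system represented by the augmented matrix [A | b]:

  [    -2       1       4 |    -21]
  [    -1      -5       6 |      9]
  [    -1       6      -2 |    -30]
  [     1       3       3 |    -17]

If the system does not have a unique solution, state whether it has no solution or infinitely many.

x_1 = 4, x_2 = -5, x_3 = -2

Row-reduce the augmented matrix:
R1 ← R1 / (-2).
R2 ← R2 + 1·R1.
R3 ← R3 + 1·R1.
R4 ← R4 − 1·R1.
R2 ← R2 / (-11/2).
R1 ← R1 + 1/2·R2.
R3 ← R3 − 11/2·R2.
R4 ← R4 − 7/2·R2.
Swap R3 and R4.
R3 ← R3 / (83/11).
R1 ← R1 + 26/11·R3.
R2 ← R2 + 8/11·R3.
R4 reduces to 0 = 0, so the extra equation is consistent.
Reading off the reduced rows gives x_1 = 4, x_2 = -5, x_3 = -2.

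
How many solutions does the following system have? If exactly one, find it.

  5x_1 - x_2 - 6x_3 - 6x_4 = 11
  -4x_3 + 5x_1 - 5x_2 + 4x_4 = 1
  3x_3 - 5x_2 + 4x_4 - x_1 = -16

infinitely many solutions

Row-reduce:
R1 ← R1 / (5).
R2 ← R2 − 5·R1.
R3 ← R3 + 1·R1.
R2 ← R2 / (-4).
R1 ← R1 + 1/5·R2.
R3 ← R3 + 26/5·R2.
R3 ← R3 / (-4/5).
R1 ← R1 + 13/10·R3.
R2 ← R2 + 1/2·R3.
Rank is 3 with 4 unknowns, leaving x_4 free.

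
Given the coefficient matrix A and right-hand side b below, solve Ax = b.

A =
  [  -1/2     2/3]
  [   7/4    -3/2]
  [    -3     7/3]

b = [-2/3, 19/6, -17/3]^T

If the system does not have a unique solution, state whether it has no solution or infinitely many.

x_1 = 8/3, x_2 = 1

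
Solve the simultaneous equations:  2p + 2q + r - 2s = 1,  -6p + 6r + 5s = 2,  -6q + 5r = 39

infinitely many solutions

Row-reduce:
R1 ← R1 / (2).
R2 ← R2 + 6·R1.
R2 ← R2 / (6).
R1 ← R1 − 1·R2.
R3 ← R3 + 6·R2.
R3 ← R3 / (14).
R1 ← R1 + 1·R3.
R2 ← R2 − 3/2·R3.
Rank is 3 with 4 unknowns, leaving s free.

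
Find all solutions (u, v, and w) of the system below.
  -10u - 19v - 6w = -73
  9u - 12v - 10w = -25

infinitely many solutions

Row-reduce:
R1 ← R1 / (-10).
R2 ← R2 − 9·R1.
R2 ← R2 / (-291/10).
R1 ← R1 − 19/10·R2.
Rank is 2 with 3 unknowns, leaving w free.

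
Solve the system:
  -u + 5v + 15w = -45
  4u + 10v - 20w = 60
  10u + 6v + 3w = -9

Row-reduce the augmented matrix:
R1 ← R1 / (-1).
R2 ← R2 − 4·R1.
R3 ← R3 − 10·R1.
R2 ← R2 / (30).
R1 ← R1 + 5·R2.
R3 ← R3 − 56·R2.
R3 ← R3 / (235/3).
R1 ← R1 + 25/3·R3.
R2 ← R2 − 4/3·R3.
Reading off the reduced rows gives u = 0, v = 0, w = -3.

u = 0, v = 0, w = -3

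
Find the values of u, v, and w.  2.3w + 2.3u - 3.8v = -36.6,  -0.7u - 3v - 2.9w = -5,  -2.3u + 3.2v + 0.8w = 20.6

u = -2, v = 6, w = -4

Row-reduce the augmented matrix:
R1 ← R1 / (23/10).
R2 ← R2 + 7/10·R1.
R3 ← R3 + 23/10·R1.
R2 ← R2 / (-478/115).
R1 ← R1 + 38/23·R2.
R3 ← R3 + 3/5·R2.
R3 ← R3 / (4084/1195).
R1 ← R1 − 448/239·R3.
R2 ← R2 − 253/478·R3.
Reading off the reduced rows gives u = -2, v = 6, w = -4.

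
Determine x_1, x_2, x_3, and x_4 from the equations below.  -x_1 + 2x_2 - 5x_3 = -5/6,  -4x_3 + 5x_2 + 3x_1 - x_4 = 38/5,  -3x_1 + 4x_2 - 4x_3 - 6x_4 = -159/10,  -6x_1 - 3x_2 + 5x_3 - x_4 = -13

x_1 = 4/3, x_2 = 7/4, x_3 = 3/5, x_4 = 11/4

Row-reduce the augmented matrix:
R1 ← R1 / (-1).
R2 ← R2 − 3·R1.
R3 ← R3 + 3·R1.
R4 ← R4 + 6·R1.
R2 ← R2 / (11).
R1 ← R1 + 2·R2.
R3 ← R3 + 2·R2.
R4 ← R4 + 15·R2.
R3 ← R3 / (83/11).
R1 ← R1 − 17/11·R3.
R2 ← R2 + 19/11·R3.
R4 ← R4 − 100/11·R3.
R4 ← R4 / (422/83).
R1 ← R1 − 90/83·R4.
R2 ← R2 + 125/83·R4.
R3 ← R3 + 68/83·R4.
Reading off the reduced rows gives x_1 = 4/3, x_2 = 7/4, x_3 = 3/5, x_4 = 11/4.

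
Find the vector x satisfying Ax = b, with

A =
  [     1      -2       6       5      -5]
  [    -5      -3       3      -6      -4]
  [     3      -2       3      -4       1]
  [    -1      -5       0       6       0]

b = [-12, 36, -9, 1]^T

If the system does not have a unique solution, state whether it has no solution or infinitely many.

Row-reduce:
R2 ← R2 + 5·R1.
R3 ← R3 − 3·R1.
R4 ← R4 + 1·R1.
R2 ← R2 / (-13).
R1 ← R1 + 2·R2.
R3 ← R3 − 4·R2.
R4 ← R4 + 7·R2.
R3 ← R3 / (-63/13).
R1 ← R1 − 12/13·R3.
R2 ← R2 + 33/13·R3.
R4 ← R4 + 153/13·R3.
R4 ← R4 / (229/7).
R1 ← R1 + 3/7·R4.
R2 ← R2 − 38/7·R4.
R3 ← R3 − 19/7·R4.
Rank is 4 with 5 unknowns, leaving x_5 free.

infinitely many solutions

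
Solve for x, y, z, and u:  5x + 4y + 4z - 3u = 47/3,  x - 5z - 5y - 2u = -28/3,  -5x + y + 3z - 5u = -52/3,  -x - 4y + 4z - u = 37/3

x = 3, y = -4/3, z = 3, u = 2

Row-reduce the augmented matrix:
R1 ← R1 / (5).
R2 ← R2 − 1·R1.
R3 ← R3 + 5·R1.
R4 ← R4 + 1·R1.
R2 ← R2 / (-29/5).
R1 ← R1 − 4/5·R2.
R3 ← R3 − 5·R2.
R4 ← R4 + 16/5·R2.
R3 ← R3 / (2).
R2 ← R2 − 1·R3.
R4 ← R4 − 8·R3.
R4 ← R4 / (36).
R1 ← R1 + 23/29·R4.
R2 ← R2 − 281/58·R4.
R3 ← R3 + 267/58·R4.
Reading off the reduced rows gives x = 3, y = -4/3, z = 3, u = 2.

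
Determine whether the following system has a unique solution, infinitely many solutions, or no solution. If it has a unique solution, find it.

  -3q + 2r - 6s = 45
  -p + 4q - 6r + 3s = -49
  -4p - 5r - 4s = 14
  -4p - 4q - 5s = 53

Row-reduce the augmented matrix:
Swap R1 and R2.
R1 ← R1 / (-1).
R3 ← R3 + 4·R1.
R4 ← R4 + 4·R1.
R2 ← R2 / (-3).
R1 ← R1 + 4·R2.
R3 ← R3 + 16·R2.
R4 ← R4 + 20·R2.
R3 ← R3 / (25/3).
R1 ← R1 − 10/3·R3.
R2 ← R2 + 2/3·R3.
R4 ← R4 − 32/3·R3.
R4 ← R4 / (63/25).
R1 ← R1 + 7/5·R4.
R2 ← R2 − 82/25·R4.
R3 ← R3 − 48/25·R4.
Reading off the reduced rows gives p = -6, q = -1, r = 6, s = -5.

p = -6, q = -1, r = 6, s = -5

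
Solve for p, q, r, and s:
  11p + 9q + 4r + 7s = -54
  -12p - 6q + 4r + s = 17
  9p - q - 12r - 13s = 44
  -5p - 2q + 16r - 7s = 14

p = -1, q = -2, r = -1, s = -3

Row-reduce the augmented matrix:
R1 ← R1 / (11).
R2 ← R2 + 12·R1.
R3 ← R3 − 9·R1.
R4 ← R4 + 5·R1.
R2 ← R2 / (42/11).
R1 ← R1 − 9/11·R2.
R3 ← R3 + 92/11·R2.
R4 ← R4 − 23/11·R2.
R3 ← R3 / (64/21).
R1 ← R1 + 10/7·R3.
R2 ← R2 − 46/21·R3.
R4 ← R4 − 278/21·R3.
R4 ← R4 / (-75/8).
R1 ← R1 + 9/8·R4.
R2 ← R2 − 17/8·R4.
R3 ← R3 − 1/16·R4.
Reading off the reduced rows gives p = -1, q = -2, r = -1, s = -3.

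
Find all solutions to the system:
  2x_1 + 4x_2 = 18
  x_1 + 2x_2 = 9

infinitely many solutions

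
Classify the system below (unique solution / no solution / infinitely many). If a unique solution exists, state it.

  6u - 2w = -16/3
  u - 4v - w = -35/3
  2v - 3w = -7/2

Row-reduce the augmented matrix:
R1 ← R1 / (6).
R2 ← R2 − 1·R1.
R2 ← R2 / (-4).
R3 ← R3 − 2·R2.
R3 ← R3 / (-10/3).
R1 ← R1 + 1/3·R3.
R2 ← R2 − 1/6·R3.
Reading off the reduced rows gives u = 0, v = 9/4, w = 8/3.

u = 0, v = 9/4, w = 8/3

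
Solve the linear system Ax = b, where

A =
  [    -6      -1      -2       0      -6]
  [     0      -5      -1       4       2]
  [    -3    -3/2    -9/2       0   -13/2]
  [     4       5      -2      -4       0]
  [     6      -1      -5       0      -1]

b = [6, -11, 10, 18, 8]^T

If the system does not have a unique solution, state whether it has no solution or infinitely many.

infinitely many solutions

Row-reduce:
R1 ← R1 / (-6).
R3 ← R3 + 3·R1.
R4 ← R4 − 4·R1.
R5 ← R5 − 6·R1.
R2 ← R2 / (-5).
R1 ← R1 − 1/6·R2.
R3 ← R3 + 1·R2.
R4 ← R4 − 13/3·R2.
R5 ← R5 + 2·R2.
R3 ← R3 / (-33/10).
R1 ← R1 − 3/10·R3.
R2 ← R2 − 1/5·R3.
R4 ← R4 + 21/5·R3.
R5 ← R5 + 33/5·R3.
R4 ← R4 / (16/33).
R1 ← R1 − 2/33·R4.
R2 ← R2 + 28/33·R4.
R3 ← R3 − 8/33·R4.
Rank is 4 with 5 unknowns, leaving x_5 free.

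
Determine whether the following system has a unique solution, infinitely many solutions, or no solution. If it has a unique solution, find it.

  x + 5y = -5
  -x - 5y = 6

no solution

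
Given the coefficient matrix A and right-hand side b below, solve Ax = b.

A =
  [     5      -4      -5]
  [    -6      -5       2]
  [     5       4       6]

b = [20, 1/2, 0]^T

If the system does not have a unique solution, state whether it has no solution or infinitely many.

Row-reduce the augmented matrix:
R1 ← R1 / (5).
R2 ← R2 + 6·R1.
R3 ← R3 − 5·R1.
R2 ← R2 / (-49/5).
R1 ← R1 + 4/5·R2.
R3 ← R3 − 8·R2.
R3 ← R3 / (379/49).
R1 ← R1 + 33/49·R3.
R2 ← R2 − 20/49·R3.
Reading off the reduced rows gives x_1 = 2, x_2 = -5/2, x_3 = 0.

x_1 = 2, x_2 = -5/2, x_3 = 0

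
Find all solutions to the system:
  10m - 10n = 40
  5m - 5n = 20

infinitely many solutions

Row-reduce:
R1 ← R1 / (10).
R2 ← R2 − 5·R1.
Rank is 1 with 2 unknowns, leaving n free.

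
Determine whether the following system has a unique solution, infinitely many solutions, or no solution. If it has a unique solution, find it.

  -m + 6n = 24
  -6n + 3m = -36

m = -6, n = 3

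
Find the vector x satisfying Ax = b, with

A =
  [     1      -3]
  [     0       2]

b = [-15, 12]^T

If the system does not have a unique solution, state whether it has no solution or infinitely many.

x_1 = 3, x_2 = 6

Row-reduce the augmented matrix:
R2 ← R2 / (2).
R1 ← R1 + 3·R2.
Reading off the reduced rows gives x_1 = 3, x_2 = 6.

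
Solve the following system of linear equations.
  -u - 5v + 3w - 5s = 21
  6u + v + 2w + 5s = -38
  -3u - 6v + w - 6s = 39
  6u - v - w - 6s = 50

u = 1, v = -2, w = -6, s = -6

Row-reduce the augmented matrix:
R1 ← R1 / (-1).
R2 ← R2 − 6·R1.
R3 ← R3 + 3·R1.
R4 ← R4 − 6·R1.
R2 ← R2 / (-29).
R1 ← R1 − 5·R2.
R3 ← R3 − 9·R2.
R4 ← R4 + 31·R2.
R3 ← R3 / (-52/29).
R1 ← R1 − 13/29·R3.
R2 ← R2 + 20/29·R3.
R4 ← R4 + 127/29·R3.
R4 ← R4 / (-160/13).
R1 ← R1 − 1·R4.
R2 ← R2 − 5/13·R4.
R3 ← R3 + 9/13·R4.
Reading off the reduced rows gives u = 1, v = -2, w = -6, s = -6.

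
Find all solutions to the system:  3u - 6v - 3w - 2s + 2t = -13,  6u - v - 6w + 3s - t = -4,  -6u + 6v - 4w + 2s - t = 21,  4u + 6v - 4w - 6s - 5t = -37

infinitely many solutions

Row-reduce:
R1 ← R1 / (3).
R2 ← R2 − 6·R1.
R3 ← R3 + 6·R1.
R4 ← R4 − 4·R1.
R2 ← R2 / (11).
R1 ← R1 + 2·R2.
R3 ← R3 + 6·R2.
R4 ← R4 − 14·R2.
R3 ← R3 / (-10).
R1 ← R1 + 1·R3.
R4 ← R4 / (-404/33).
R1 ← R1 − 14/33·R4.
R2 ← R2 − 7/11·R4.
R3 ← R3 + 2/11·R4.
Rank is 4 with 5 unknowns, leaving t free.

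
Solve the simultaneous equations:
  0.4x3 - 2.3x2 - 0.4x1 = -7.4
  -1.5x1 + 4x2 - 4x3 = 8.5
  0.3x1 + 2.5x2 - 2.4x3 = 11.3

Row-reduce the augmented matrix:
R1 ← R1 / (-2/5).
R2 ← R2 + 3/2·R1.
R3 ← R3 − 3/10·R1.
R2 ← R2 / (101/8).
R1 ← R1 − 23/4·R2.
R3 ← R3 − 31/40·R2.
R3 ← R3 / (-178/101).
R1 ← R1 − 152/101·R3.
R2 ← R2 + 44/101·R3.
Reading off the reduced rows gives x1 = 5, x2 = 2, x3 = -2.

x1 = 5, x2 = 2, x3 = -2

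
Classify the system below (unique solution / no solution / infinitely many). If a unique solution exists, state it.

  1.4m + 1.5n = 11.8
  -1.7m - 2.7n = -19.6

Row-reduce the augmented matrix:
R1 ← R1 / (7/5).
R2 ← R2 + 17/10·R1.
R2 ← R2 / (-123/140).
R1 ← R1 − 15/14·R2.
Reading off the reduced rows gives m = 2, n = 6.

m = 2, n = 6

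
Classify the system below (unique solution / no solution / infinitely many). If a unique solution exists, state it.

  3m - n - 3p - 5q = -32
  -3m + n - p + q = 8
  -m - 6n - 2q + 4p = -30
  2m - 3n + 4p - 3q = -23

m = 0, n = 4, p = 1, q = 5

Row-reduce the augmented matrix:
R1 ← R1 / (3).
R2 ← R2 + 3·R1.
R3 ← R3 + 1·R1.
R4 ← R4 − 2·R1.
Swap R2 and R3.
R2 ← R2 / (-19/3).
R1 ← R1 + 1/3·R2.
R4 ← R4 + 7/3·R2.
R3 ← R3 / (-4).
R1 ← R1 + 22/19·R3.
R2 ← R2 + 9/19·R3.
R4 ← R4 − 93/19·R3.
R4 ← R4 / (-61/19).
R1 ← R1 + 6/19·R4.
R2 ← R2 − 20/19·R4.
R3 ← R3 − 1·R4.
Reading off the reduced rows gives m = 0, n = 4, p = 1, q = 5.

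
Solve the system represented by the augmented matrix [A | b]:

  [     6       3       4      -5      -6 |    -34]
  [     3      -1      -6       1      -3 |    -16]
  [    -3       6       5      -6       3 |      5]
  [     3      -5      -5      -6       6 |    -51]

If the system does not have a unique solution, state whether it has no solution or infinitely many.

infinitely many solutions

Row-reduce:
R1 ← R1 / (6).
R2 ← R2 − 3·R1.
R3 ← R3 + 3·R1.
R4 ← R4 − 3·R1.
R2 ← R2 / (-5/2).
R1 ← R1 − 1/2·R2.
R3 ← R3 − 15/2·R2.
R4 ← R4 + 13/2·R2.
R3 ← R3 / (-17).
R1 ← R1 + 14/15·R3.
R2 ← R2 − 16/5·R3.
R4 ← R4 − 69/5·R3.
R4 ← R4 / (-933/85).
R1 ← R1 + 62/255·R4.
R2 ← R2 + 87/85·R4.
R3 ← R3 + 2/17·R4.
Rank is 4 with 5 unknowns, leaving x_5 free.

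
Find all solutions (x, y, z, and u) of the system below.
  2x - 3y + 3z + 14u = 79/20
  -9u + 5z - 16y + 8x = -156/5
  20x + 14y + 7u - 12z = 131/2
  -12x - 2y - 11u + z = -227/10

Row-reduce the augmented matrix:
R1 ← R1 / (2).
R2 ← R2 − 8·R1.
R3 ← R3 − 20·R1.
R4 ← R4 + 12·R1.
R2 ← R2 / (-4).
R1 ← R1 + 3/2·R2.
R3 ← R3 − 44·R2.
R4 ← R4 + 20·R2.
R3 ← R3 / (-119).
R1 ← R1 − 33/8·R3.
R2 ← R2 − 7/4·R3.
R4 ← R4 − 54·R3.
R4 ← R4 / (1570/119).
R1 ← R1 − 1885/952·R4.
R2 ← R2 − 257/68·R4.
R3 ← R3 − 848/119·R4.
Reading off the reduced rows gives x = 3/5, y = 3/4, z = -3, u = 1.

x = 3/5, y = 3/4, z = -3, u = 1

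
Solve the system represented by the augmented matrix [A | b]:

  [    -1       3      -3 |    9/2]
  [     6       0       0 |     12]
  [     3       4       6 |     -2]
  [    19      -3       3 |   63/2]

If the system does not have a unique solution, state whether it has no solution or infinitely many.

Row-reduce the augmented matrix:
R1 ← R1 / (-1).
R2 ← R2 − 6·R1.
R3 ← R3 − 3·R1.
R4 ← R4 − 19·R1.
R2 ← R2 / (18).
R1 ← R1 + 3·R2.
R3 ← R3 − 13·R2.
R4 ← R4 − 54·R2.
R3 ← R3 / (10).
R2 ← R2 + 1·R3.
R4 reduces to 0 = 0, so the extra equation is consistent.
Reading off the reduced rows gives x_1 = 2, x_2 = 1/2, x_3 = -5/3.

x_1 = 2, x_2 = 1/2, x_3 = -5/3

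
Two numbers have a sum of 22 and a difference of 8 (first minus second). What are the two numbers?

first number: 15, second number: 7

Let x = first number, y = second number.
  x + y = 22
  -y + x = 8
Row-reduce the augmented matrix:
R2 ← R2 − 1·R1.
R2 ← R2 / (-2).
R1 ← R1 − 1·R2.
Reading off the reduced rows gives x = 15, y = 7.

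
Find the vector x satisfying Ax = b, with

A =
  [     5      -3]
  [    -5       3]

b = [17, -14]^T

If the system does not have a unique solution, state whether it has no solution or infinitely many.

no solution

Row-reduce:
R1 ← R1 / (5).
R2 ← R2 + 5·R1.
Row 2 reduces to 0 = 3, a contradiction. The system is inconsistent.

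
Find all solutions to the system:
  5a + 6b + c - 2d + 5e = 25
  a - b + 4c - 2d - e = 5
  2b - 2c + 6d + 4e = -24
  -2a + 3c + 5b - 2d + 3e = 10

infinitely many solutions

Row-reduce:
R1 ← R1 / (5).
R2 ← R2 − 1·R1.
R4 ← R4 + 2·R1.
R2 ← R2 / (-11/5).
R1 ← R1 − 6/5·R2.
R3 ← R3 − 2·R2.
R4 ← R4 − 37/5·R2.
R3 ← R3 / (16/11).
R1 ← R1 − 25/11·R3.
R2 ← R2 + 19/11·R3.
R4 ← R4 − 178/11·R3.
R4 ← R4 / (-235/4).
R1 ← R1 + 67/8·R4.
R2 ← R2 − 49/8·R4.
R3 ← R3 − 25/8·R4.
Rank is 4 with 5 unknowns, leaving e free.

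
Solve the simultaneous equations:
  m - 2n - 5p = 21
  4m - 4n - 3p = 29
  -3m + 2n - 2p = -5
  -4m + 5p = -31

Row-reduce:
R2 ← R2 − 4·R1.
R3 ← R3 + 3·R1.
R4 ← R4 + 4·R1.
R2 ← R2 / (4).
R1 ← R1 + 2·R2.
R3 ← R3 + 4·R2.
R4 ← R4 + 8·R2.
Swap R3 and R4.
R3 ← R3 / (19).
R1 ← R1 − 7/2·R3.
R2 ← R2 − 17/4·R3.
Row 4 reduces to 0 = 3, a contradiction. The system is inconsistent.

no solution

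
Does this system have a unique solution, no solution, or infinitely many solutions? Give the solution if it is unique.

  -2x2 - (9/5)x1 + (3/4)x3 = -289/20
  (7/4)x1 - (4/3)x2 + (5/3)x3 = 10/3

infinitely many solutions

Row-reduce:
R1 ← R1 / (-9/5).
R2 ← R2 − 7/4·R1.
R2 ← R2 / (-59/18).
R1 ← R1 − 10/9·R2.
Rank is 2 with 3 unknowns, leaving x3 free.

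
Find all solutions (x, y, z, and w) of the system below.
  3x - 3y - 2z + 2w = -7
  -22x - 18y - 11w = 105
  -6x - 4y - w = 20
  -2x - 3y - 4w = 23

Row-reduce:
R1 ← R1 / (3).
R2 ← R2 + 22·R1.
R3 ← R3 + 6·R1.
R4 ← R4 + 2·R1.
R2 ← R2 / (-40).
R1 ← R1 + 1·R2.
R3 ← R3 + 10·R2.
R4 ← R4 + 5·R2.
R3 ← R3 / (-1/3).
R1 ← R1 + 3/10·R3.
R2 ← R2 − 11/30·R3.
R4 ← R4 − 1/2·R3.
Row 4 reduces to 0 = 1/2, a contradiction. The system is inconsistent.

no solution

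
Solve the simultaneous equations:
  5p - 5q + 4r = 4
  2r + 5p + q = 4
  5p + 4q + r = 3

Row-reduce:
R1 ← R1 / (5).
R2 ← R2 − 5·R1.
R3 ← R3 − 5·R1.
R2 ← R2 / (6).
R1 ← R1 + 1·R2.
R3 ← R3 − 9·R2.
Row 3 reduces to 0 = -1, a contradiction. The system is inconsistent.

no solution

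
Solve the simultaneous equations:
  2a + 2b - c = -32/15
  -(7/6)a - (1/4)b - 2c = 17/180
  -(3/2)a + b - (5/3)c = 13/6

a = -5/3, b = 1, c = 4/5

Row-reduce the augmented matrix:
R1 ← R1 / (2).
R2 ← R2 + 7/6·R1.
R3 ← R3 + 3/2·R1.
R2 ← R2 / (11/12).
R1 ← R1 − 1·R2.
R3 ← R3 − 5/2·R2.
R3 ← R3 / (611/132).
R1 ← R1 − 51/22·R3.
R2 ← R2 + 31/11·R3.
Reading off the reduced rows gives a = -5/3, b = 1, c = 4/5.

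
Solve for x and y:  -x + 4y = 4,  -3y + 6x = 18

x = 4, y = 2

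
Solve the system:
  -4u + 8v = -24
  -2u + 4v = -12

Row-reduce:
R1 ← R1 / (-4).
R2 ← R2 + 2·R1.
Rank is 1 with 2 unknowns, leaving v free.

infinitely many solutions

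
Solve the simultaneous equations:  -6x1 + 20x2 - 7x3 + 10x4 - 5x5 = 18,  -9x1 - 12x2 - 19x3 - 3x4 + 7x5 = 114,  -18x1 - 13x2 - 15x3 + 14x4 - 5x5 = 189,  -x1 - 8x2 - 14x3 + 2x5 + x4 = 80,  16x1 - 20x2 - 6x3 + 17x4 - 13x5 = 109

Row-reduce the augmented matrix:
R1 ← R1 / (-6).
R2 ← R2 + 9·R1.
R3 ← R3 + 18·R1.
R4 ← R4 + 1·R1.
R5 ← R5 − 16·R1.
R2 ← R2 / (-42).
R1 ← R1 + 10/3·R2.
R3 ← R3 + 73·R2.
R4 ← R4 + 34/3·R2.
R5 ← R5 − 100/3·R2.
R3 ← R3 / (1745/84).
R1 ← R1 − 116/63·R3.
R2 ← R2 − 17/84·R3.
R4 ← R4 + 664/63·R3.
R5 ← R5 + 1979/63·R3.
R4 ← R4 / (62536/5235).
R1 ← R1 + 8339/5235·R4.
R2 ← R2 − 488/1745·R4.
R3 ← R3 − 1284/1745·R4.
R5 ← R5 − 274811/5235·R4.
R5 ← R5 / (12885/15634).
R1 ← R1 + 2227/15634·R5.
R2 ← R2 − 68/7817·R5.
R3 ← R3 + 1487/7817·R5.
R4 ← R4 + 11507/15634·R5.
Reading off the reduced rows gives x1 = -2, x2 = -3, x3 = -3, x4 = 6, x5 = 3.

x1 = -2, x2 = -3, x3 = -3, x4 = 6, x5 = 3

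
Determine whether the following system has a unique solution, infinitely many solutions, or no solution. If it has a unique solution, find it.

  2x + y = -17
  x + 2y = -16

x = -6, y = -5

From equation 1: y = -17 − 2·x.
Substitute into equation 2 and solve: x = -6.
Then y = -5.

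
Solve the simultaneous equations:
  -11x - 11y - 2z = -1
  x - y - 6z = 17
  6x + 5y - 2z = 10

no solution

Row-reduce:
R1 ← R1 / (-11).
R2 ← R2 − 1·R1.
R3 ← R3 − 6·R1.
R2 ← R2 / (-2).
R1 ← R1 − 1·R2.
R3 ← R3 + 1·R2.
Row 3 reduces to 0 = 1, a contradiction. The system is inconsistent.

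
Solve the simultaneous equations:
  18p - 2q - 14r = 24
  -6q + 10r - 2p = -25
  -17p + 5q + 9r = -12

no solution

Row-reduce:
R1 ← R1 / (18).
R2 ← R2 + 2·R1.
R3 ← R3 + 17·R1.
R2 ← R2 / (-56/9).
R1 ← R1 + 1/9·R2.
R3 ← R3 − 28/9·R2.
Row 3 reduces to 0 = -1/2, a contradiction. The system is inconsistent.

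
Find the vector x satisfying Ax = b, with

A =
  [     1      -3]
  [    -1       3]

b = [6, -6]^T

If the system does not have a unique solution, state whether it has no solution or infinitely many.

infinitely many solutions

Row-reduce:
R2 ← R2 + 1·R1.
Rank is 1 with 2 unknowns, leaving x_2 free.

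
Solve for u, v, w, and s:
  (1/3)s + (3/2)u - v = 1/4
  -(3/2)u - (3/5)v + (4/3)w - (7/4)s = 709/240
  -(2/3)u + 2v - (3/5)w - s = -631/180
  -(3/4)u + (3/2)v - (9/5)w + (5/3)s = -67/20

u = -2/3, v = -1, w = 2, s = 3/4

Row-reduce the augmented matrix:
R1 ← R1 / (3/2).
R2 ← R2 + 3/2·R1.
R3 ← R3 + 2/3·R1.
R4 ← R4 + 3/4·R1.
R2 ← R2 / (-8/5).
R1 ← R1 + 2/3·R2.
R3 ← R3 − 14/9·R2.
R4 ← R4 − 1·R2.
R3 ← R3 / (94/135).
R1 ← R1 + 5/9·R3.
R2 ← R2 + 5/6·R3.
R4 ← R4 + 29/30·R3.
R4 ← R4 / (-19373/9024).
R1 ← R1 + 1453/1504·R4.
R2 ← R2 + 16085/9024·R4.
R3 ← R3 + 4815/1504·R4.
Reading off the reduced rows gives u = -2/3, v = -1, w = 2, s = 3/4.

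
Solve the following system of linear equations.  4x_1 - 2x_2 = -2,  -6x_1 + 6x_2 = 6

Row-reduce the augmented matrix:
R1 ← R1 / (4).
R2 ← R2 + 6·R1.
R2 ← R2 / (3).
R1 ← R1 + 1/2·R2.
Reading off the reduced rows gives x_1 = 0, x_2 = 1.

x_1 = 0, x_2 = 1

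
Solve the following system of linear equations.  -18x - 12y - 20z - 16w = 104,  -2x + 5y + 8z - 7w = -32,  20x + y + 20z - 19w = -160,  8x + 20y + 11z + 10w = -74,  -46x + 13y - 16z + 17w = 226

no solution

Row-reduce:
R1 ← R1 / (-18).
R2 ← R2 + 2·R1.
R3 ← R3 − 20·R1.
R4 ← R4 − 8·R1.
R5 ← R5 + 46·R1.
R2 ← R2 / (19/3).
R1 ← R1 − 2/3·R2.
R3 ← R3 + 37/3·R2.
R4 ← R4 − 44/3·R2.
R5 ← R5 − 131/3·R2.
R3 ← R3 / (336/19).
R1 ← R1 − 2/57·R3.
R2 ← R2 − 92/57·R3.
R4 ← R4 + 1229/57·R3.
R5 ← R5 + 672/19·R3.
R4 ← R4 / (-10649/252).
R1 ← R1 − 193/126·R4.
R2 ← R2 − 218/63·R4.
R3 ← R3 + 223/84·R4.
Row 5 reduces to 0 = 2, a contradiction. The system is inconsistent.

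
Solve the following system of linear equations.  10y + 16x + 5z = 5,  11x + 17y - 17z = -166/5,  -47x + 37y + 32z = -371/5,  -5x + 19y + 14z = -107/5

x = 1, y = -8/5, z = 1

Row-reduce the augmented matrix:
R1 ← R1 / (16).
R2 ← R2 − 11·R1.
R3 ← R3 + 47·R1.
R4 ← R4 + 5·R1.
R2 ← R2 / (81/8).
R1 ← R1 − 5/8·R2.
R3 ← R3 − 531/8·R2.
R4 ← R4 − 177/8·R2.
R3 ← R3 / (542/3).
R1 ← R1 − 85/54·R3.
R2 ← R2 + 109/54·R3.
R4 ← R4 − 542/9·R3.
R4 reduces to 0 = 0, so the extra equation is consistent.
Reading off the reduced rows gives x = 1, y = -8/5, z = 1.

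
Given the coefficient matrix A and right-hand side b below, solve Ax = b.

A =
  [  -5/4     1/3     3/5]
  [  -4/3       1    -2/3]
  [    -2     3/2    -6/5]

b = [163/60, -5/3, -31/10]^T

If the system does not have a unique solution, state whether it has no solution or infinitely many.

x_1 = -1, x_2 = -1, x_3 = 3

Row-reduce the augmented matrix:
R1 ← R1 / (-5/4).
R2 ← R2 + 4/3·R1.
R3 ← R3 + 2·R1.
R2 ← R2 / (29/45).
R1 ← R1 + 4/15·R2.
R3 ← R3 − 29/30·R2.
R3 ← R3 / (-1/5).
R1 ← R1 + 148/145·R3.
R2 ← R2 + 294/145·R3.
Reading off the reduced rows gives x_1 = -1, x_2 = -1, x_3 = 3.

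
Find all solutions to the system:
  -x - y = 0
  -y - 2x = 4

x = -4, y = 4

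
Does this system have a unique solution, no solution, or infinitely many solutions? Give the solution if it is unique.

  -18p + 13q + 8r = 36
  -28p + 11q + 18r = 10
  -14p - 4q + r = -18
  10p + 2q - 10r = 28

no solution

Row-reduce:
R1 ← R1 / (-18).
R2 ← R2 + 28·R1.
R3 ← R3 + 14·R1.
R4 ← R4 − 10·R1.
R2 ← R2 / (-83/9).
R1 ← R1 + 13/18·R2.
R3 ← R3 + 127/9·R2.
R4 ← R4 − 83/9·R2.
R3 ← R3 / (-1139/83).
R1 ← R1 + 73/83·R3.
R2 ← R2 + 50/83·R3.
Row 4 reduces to 0 = 2, a contradiction. The system is inconsistent.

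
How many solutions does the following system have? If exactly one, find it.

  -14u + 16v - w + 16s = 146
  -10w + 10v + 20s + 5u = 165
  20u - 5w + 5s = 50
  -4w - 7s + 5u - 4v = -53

u = 1, v = 4, w = 0, s = 6

Row-reduce the augmented matrix:
R1 ← R1 / (-14).
R2 ← R2 − 5·R1.
R3 ← R3 − 20·R1.
R4 ← R4 − 5·R1.
R2 ← R2 / (110/7).
R1 ← R1 + 8/7·R2.
R3 ← R3 − 160/7·R2.
R4 ← R4 − 12/7·R2.
R3 ← R3 / (95/11).
R1 ← R1 + 15/22·R3.
R2 ← R2 + 29/44·R3.
R4 ← R4 + 71/22·R3.
R4 ← R4 / (-291/38).
R1 ← R1 + 1/38·R4.
R2 ← R2 − 69/76·R4.
R3 ← R3 + 21/19·R4.
Reading off the reduced rows gives u = 1, v = 4, w = 0, s = 6.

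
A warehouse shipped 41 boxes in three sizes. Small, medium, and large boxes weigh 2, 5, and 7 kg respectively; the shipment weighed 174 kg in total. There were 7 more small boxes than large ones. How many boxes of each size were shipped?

Let s = small boxes, m = medium boxes, l = large boxes.
  s + l + m = 41
  2s + 5m + 7l = 174
  s - l = 7
Row-reduce the augmented matrix:
R2 ← R2 − 2·R1.
R3 ← R3 − 1·R1.
R2 ← R2 / (3).
R1 ← R1 − 1·R2.
R3 ← R3 + 1·R2.
R3 ← R3 / (-1/3).
R1 ← R1 + 2/3·R3.
R2 ← R2 − 5/3·R3.
Reading off the reduced rows gives s = 17, m = 14, l = 10.

small boxes: 17, medium boxes: 14, large boxes: 10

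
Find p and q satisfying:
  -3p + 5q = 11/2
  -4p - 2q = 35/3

Row-reduce the augmented matrix:
R1 ← R1 / (-3).
R2 ← R2 + 4·R1.
R2 ← R2 / (-26/3).
R1 ← R1 + 5/3·R2.
Reading off the reduced rows gives p = -8/3, q = -1/2.

p = -8/3, q = -1/2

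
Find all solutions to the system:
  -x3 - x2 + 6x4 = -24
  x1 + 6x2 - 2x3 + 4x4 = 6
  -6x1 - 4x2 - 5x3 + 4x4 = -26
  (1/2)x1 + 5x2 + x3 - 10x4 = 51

infinitely many solutions

Row-reduce:
Swap R1 and R2.
R3 ← R3 + 6·R1.
R4 ← R4 − 1/2·R1.
R2 ← R2 / (-1).
R1 ← R1 − 6·R2.
R3 ← R3 − 32·R2.
R4 ← R4 − 2·R2.
R3 ← R3 / (-49).
R1 ← R1 + 8·R3.
R2 ← R2 − 1·R3.
Rank is 3 with 4 unknowns, leaving x4 free.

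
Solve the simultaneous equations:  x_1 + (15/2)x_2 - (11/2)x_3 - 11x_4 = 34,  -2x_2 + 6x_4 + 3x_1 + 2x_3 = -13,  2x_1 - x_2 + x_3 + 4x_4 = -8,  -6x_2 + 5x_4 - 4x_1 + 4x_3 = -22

infinitely many solutions

Row-reduce:
R2 ← R2 − 3·R1.
R3 ← R3 − 2·R1.
R4 ← R4 + 4·R1.
R2 ← R2 / (-49/2).
R1 ← R1 − 15/2·R2.
R3 ← R3 + 16·R2.
R4 ← R4 − 24·R2.
R3 ← R3 / (-4/49).
R1 ← R1 − 8/49·R3.
R2 ← R2 + 37/49·R3.
R4 ← R4 − 6/49·R3.
Rank is 3 with 4 unknowns, leaving x_4 free.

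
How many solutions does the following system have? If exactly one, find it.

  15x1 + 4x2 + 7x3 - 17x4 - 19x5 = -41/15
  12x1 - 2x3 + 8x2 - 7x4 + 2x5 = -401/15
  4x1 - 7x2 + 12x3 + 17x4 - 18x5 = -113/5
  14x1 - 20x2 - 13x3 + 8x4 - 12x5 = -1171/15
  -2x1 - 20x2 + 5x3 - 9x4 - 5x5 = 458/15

x1 = -3, x2 = 0, x3 = 5/3, x4 = -9/5, x5 = 0

Row-reduce the augmented matrix:
R1 ← R1 / (15).
R2 ← R2 − 12·R1.
R3 ← R3 − 4·R1.
R4 ← R4 − 14·R1.
R5 ← R5 + 2·R1.
R2 ← R2 / (24/5).
R1 ← R1 − 4/15·R2.
R3 ← R3 + 121/15·R2.
R4 ← R4 + 356/15·R2.
R5 ← R5 + 292/15·R2.
R3 ← R3 / (-95/36).
R1 ← R1 − 8/9·R3.
R2 ← R2 + 19/12·R3.
R4 ← R4 + 514/9·R3.
R5 ← R5 + 224/9·R3.
R4 ← R4 / (-123419/190).
R1 ← R1 − 1803/190·R4.
R2 ← R2 + 91/5·R4.
R3 ← R3 + 2349/190·R4.
R5 ← R5 + 55519/190·R4.
R5 ← R5 / (3238663/123419).
R1 ← R1 + 69831/123419·R5.
R2 ← R2 − 140912/123419·R5.
R3 ← R3 + 148262/123419·R5.
R4 ← R4 − 48430/123419·R5.
Reading off the reduced rows gives x1 = -3, x2 = 0, x3 = 5/3, x4 = -9/5, x5 = 0.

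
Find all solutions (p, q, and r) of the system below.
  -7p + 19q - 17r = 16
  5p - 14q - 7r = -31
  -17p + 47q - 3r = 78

Row-reduce:
R1 ← R1 / (-7).
R2 ← R2 − 5·R1.
R3 ← R3 + 17·R1.
R2 ← R2 / (-3/7).
R1 ← R1 + 19/7·R2.
R3 ← R3 − 6/7·R2.
Rank is 2 with 3 unknowns, leaving r free.

infinitely many solutions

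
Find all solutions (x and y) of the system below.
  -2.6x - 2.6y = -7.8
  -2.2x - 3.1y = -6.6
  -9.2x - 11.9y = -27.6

Row-reduce the augmented matrix:
R1 ← R1 / (-13/5).
R2 ← R2 + 11/5·R1.
R3 ← R3 + 46/5·R1.
R2 ← R2 / (-9/10).
R1 ← R1 − 1·R2.
R3 ← R3 + 27/10·R2.
R3 reduces to 0 = 0, so the extra equation is consistent.
Reading off the reduced rows gives x = 3, y = 0.

x = 3, y = 0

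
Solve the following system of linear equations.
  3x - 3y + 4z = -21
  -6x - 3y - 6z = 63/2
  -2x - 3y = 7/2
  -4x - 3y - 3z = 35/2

x = -5/2, y = 1/2, z = -3

Row-reduce the augmented matrix:
R1 ← R1 / (3).
R2 ← R2 + 6·R1.
R3 ← R3 + 2·R1.
R4 ← R4 + 4·R1.
R2 ← R2 / (-9).
R1 ← R1 + 1·R2.
R3 ← R3 + 5·R2.
R4 ← R4 + 7·R2.
R3 ← R3 / (14/9).
R1 ← R1 − 10/9·R3.
R2 ← R2 + 2/9·R3.
R4 ← R4 − 7/9·R3.
R4 reduces to 0 = 0, so the extra equation is consistent.
Reading off the reduced rows gives x = -5/2, y = 1/2, z = -3.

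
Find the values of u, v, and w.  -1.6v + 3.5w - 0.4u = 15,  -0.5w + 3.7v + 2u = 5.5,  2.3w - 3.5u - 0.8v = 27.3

u = -5, v = 5, w = 6

Row-reduce the augmented matrix:
R1 ← R1 / (-2/5).
R2 ← R2 − 2·R1.
R3 ← R3 + 7/2·R1.
R2 ← R2 / (-43/10).
R1 ← R1 − 4·R2.
R3 ← R3 − 66/5·R2.
R3 ← R3 / (41041/1720).
R1 ← R1 − 1215/172·R3.
R2 ← R2 + 170/43·R3.
Reading off the reduced rows gives u = -5, v = 5, w = 6.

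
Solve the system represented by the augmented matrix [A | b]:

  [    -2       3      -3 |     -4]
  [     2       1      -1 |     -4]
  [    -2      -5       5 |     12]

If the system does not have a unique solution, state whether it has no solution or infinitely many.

Row-reduce:
R1 ← R1 / (-2).
R2 ← R2 − 2·R1.
R3 ← R3 + 2·R1.
R2 ← R2 / (4).
R1 ← R1 + 3/2·R2.
R3 ← R3 + 8·R2.
Rank is 2 with 3 unknowns, leaving x_3 free.

infinitely many solutions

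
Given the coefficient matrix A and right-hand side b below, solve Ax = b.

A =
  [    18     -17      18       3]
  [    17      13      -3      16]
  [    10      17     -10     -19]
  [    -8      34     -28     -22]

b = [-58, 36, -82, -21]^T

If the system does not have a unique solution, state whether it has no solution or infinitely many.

Row-reduce:
R1 ← R1 / (18).
R2 ← R2 − 17·R1.
R3 ← R3 − 10·R1.
R4 ← R4 + 8·R1.
R2 ← R2 / (523/18).
R1 ← R1 + 17/18·R2.
R3 ← R3 − 238/9·R2.
R4 ← R4 − 238/9·R2.
R3 ← R3 / (-940/523).
R1 ← R1 − 183/523·R3.
R2 ← R2 + 360/523·R3.
R4 ← R4 + 940/523·R3.
Row 4 reduces to 0 = 3, a contradiction. The system is inconsistent.

no solution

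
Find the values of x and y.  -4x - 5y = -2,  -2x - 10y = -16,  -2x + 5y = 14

x = -2, y = 2

Row-reduce the augmented matrix:
R1 ← R1 / (-4).
R2 ← R2 + 2·R1.
R3 ← R3 + 2·R1.
R2 ← R2 / (-15/2).
R1 ← R1 − 5/4·R2.
R3 ← R3 − 15/2·R2.
R3 reduces to 0 = 0, so the extra equation is consistent.
Reading off the reduced rows gives x = -2, y = 2.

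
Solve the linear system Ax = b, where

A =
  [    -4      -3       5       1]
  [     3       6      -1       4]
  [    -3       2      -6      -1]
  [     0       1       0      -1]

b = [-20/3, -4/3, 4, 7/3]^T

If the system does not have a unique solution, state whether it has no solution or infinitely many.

x_1 = 1/3, x_2 = 2/3, x_3 = -1/3, x_4 = -5/3

Row-reduce the augmented matrix:
R1 ← R1 / (-4).
R2 ← R2 − 3·R1.
R3 ← R3 + 3·R1.
R2 ← R2 / (15/4).
R1 ← R1 − 3/4·R2.
R3 ← R3 − 17/4·R2.
R4 ← R4 − 1·R2.
R3 ← R3 / (-193/15).
R1 ← R1 + 9/5·R3.
R2 ← R2 − 11/15·R3.
R4 ← R4 + 11/15·R3.
R4 ← R4 / (-359/193).
R1 ← R1 + 39/193·R4.
R2 ← R2 − 166/193·R4.
R3 ← R3 − 107/193·R4.
Reading off the reduced rows gives x_1 = 1/3, x_2 = 2/3, x_3 = -1/3, x_4 = -5/3.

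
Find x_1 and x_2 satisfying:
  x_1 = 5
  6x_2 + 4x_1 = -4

x_1 = 5, x_2 = -4

Row-reduce the augmented matrix:
R2 ← R2 − 4·R1.
R2 ← R2 / (6).
Reading off the reduced rows gives x_1 = 5, x_2 = -4.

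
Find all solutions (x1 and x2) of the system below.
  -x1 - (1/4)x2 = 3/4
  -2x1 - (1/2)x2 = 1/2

Row-reduce:
R1 ← R1 / (-1).
R2 ← R2 + 2·R1.
Row 2 reduces to 0 = -1, a contradiction. The system is inconsistent.

no solution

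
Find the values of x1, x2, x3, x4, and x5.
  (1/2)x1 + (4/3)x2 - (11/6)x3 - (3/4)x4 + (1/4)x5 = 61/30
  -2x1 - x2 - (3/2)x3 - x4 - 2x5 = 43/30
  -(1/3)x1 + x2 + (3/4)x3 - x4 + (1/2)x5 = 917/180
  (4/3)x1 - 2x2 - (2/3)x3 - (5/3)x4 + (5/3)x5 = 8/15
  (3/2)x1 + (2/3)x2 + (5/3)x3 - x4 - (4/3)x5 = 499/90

x1 = -1/3, x2 = 7/5, x3 = 1, x4 = -3, x5 = -1/3

Row-reduce the augmented matrix:
R1 ← R1 / (1/2).
R2 ← R2 + 2·R1.
R3 ← R3 + 1/3·R1.
R4 ← R4 − 4/3·R1.
R5 ← R5 − 3/2·R1.
R2 ← R2 / (13/3).
R1 ← R1 − 8/3·R2.
R3 ← R3 − 17/9·R2.
R4 ← R4 + 50/9·R2.
R5 ← R5 + 10/3·R2.
R3 ← R3 / (527/156).
R1 ← R1 − 23/13·R3.
R2 ← R2 + 53/26·R3.
R4 ← R4 + 277/39·R3.
R5 ← R5 − 29/78·R3.
R4 ← R4 / (-2257/527).
R1 ← R1 − 879/1054·R4.
R2 ← R2 + 409/527·R4.
R3 ← R3 − 38/527·R4.
R5 ← R5 + 11723/6324·R4.
R5 ← R5 / (-1411/366).
R1 ← R1 − 57/61·R5.
R2 ← R2 − 4/61·R5.
R3 ← R3 − 22/61·R5.
R4 ← R4 + 29/61·R5.
Reading off the reduced rows gives x1 = -1/3, x2 = 7/5, x3 = 1, x4 = -3, x5 = -1/3.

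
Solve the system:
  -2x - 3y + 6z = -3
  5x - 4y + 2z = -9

infinitely many solutions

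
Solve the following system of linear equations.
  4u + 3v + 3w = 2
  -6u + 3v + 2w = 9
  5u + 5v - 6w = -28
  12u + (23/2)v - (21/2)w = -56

Row-reduce:
R1 ← R1 / (4).
R2 ← R2 + 6·R1.
R3 ← R3 − 5·R1.
R4 ← R4 − 12·R1.
R2 ← R2 / (15/2).
R1 ← R1 − 3/4·R2.
R3 ← R3 − 5/4·R2.
R4 ← R4 − 5/2·R2.
R3 ← R3 / (-65/6).
R1 ← R1 − 1/10·R3.
R2 ← R2 − 13/15·R3.
R4 ← R4 + 65/3·R3.
Row 4 reduces to 0 = -1, a contradiction. The system is inconsistent.

no solution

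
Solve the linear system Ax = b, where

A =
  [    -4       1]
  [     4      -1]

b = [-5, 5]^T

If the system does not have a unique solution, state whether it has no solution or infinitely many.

Row-reduce:
R1 ← R1 / (-4).
R2 ← R2 − 4·R1.
Rank is 1 with 2 unknowns, leaving x_2 free.

infinitely many solutions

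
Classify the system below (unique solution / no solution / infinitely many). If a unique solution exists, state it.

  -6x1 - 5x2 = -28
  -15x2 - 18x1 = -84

infinitely many solutions

Row-reduce:
R1 ← R1 / (-6).
R2 ← R2 + 18·R1.
Rank is 1 with 2 unknowns, leaving x2 free.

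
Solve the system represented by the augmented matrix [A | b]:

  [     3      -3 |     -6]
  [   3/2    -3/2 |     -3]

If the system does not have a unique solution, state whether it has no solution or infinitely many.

infinitely many solutions

Row-reduce:
R1 ← R1 / (3).
R2 ← R2 − 3/2·R1.
Rank is 1 with 2 unknowns, leaving x_2 free.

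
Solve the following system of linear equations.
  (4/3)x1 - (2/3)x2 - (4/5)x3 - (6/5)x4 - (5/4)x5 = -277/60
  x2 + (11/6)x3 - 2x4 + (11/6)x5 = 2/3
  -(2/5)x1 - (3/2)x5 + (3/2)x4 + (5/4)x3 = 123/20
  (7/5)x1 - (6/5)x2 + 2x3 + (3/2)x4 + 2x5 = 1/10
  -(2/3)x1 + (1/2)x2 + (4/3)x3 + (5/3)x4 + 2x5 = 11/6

x1 = -6, x2 = -5, x3 = 3, x4 = -1, x5 = -1

Row-reduce the augmented matrix:
R1 ← R1 / (4/3).
R3 ← R3 + 2/5·R1.
R4 ← R4 − 7/5·R1.
R5 ← R5 + 2/3·R1.
R1 ← R1 + 1/2·R2.
R3 ← R3 + 1/5·R2.
R4 ← R4 + 1/2·R2.
R5 ← R5 − 1/6·R2.
R3 ← R3 / (413/300).
R1 ← R1 − 19/60·R3.
R2 ← R2 − 11/6·R3.
R4 ← R4 − 1127/300·R3.
R5 ← R5 − 113/180·R3.
R4 ← R4 / (-153/590).
R1 ← R1 + 855/413·R4.
R2 ← R2 + 1233/413·R4.
R3 ← R3 − 222/413·R4.
R5 ← R5 − 2633/2478·R4.
R5 ← R5 / (108715/3024).
R1 ← R1 + 7425/112·R5.
R2 ← R2 + 5165/56·R5.
R3 ← R3 − 1361/84·R5.
R4 ← R4 + 2317/72·R5.
Reading off the reduced rows gives x1 = -6, x2 = -5, x3 = 3, x4 = -1, x5 = -1.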